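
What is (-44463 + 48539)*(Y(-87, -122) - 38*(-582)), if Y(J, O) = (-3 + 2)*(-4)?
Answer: 90161120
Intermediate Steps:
Y(J, O) = 4 (Y(J, O) = -1*(-4) = 4)
(-44463 + 48539)*(Y(-87, -122) - 38*(-582)) = (-44463 + 48539)*(4 - 38*(-582)) = 4076*(4 + 22116) = 4076*22120 = 90161120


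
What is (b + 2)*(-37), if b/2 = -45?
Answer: 3256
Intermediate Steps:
b = -90 (b = 2*(-45) = -90)
(b + 2)*(-37) = (-90 + 2)*(-37) = -88*(-37) = 3256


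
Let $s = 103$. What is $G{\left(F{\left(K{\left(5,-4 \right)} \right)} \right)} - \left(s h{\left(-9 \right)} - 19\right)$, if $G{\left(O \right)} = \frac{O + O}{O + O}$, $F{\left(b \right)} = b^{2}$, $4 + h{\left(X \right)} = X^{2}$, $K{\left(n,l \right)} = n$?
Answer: $-7911$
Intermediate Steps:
$h{\left(X \right)} = -4 + X^{2}$
$G{\left(O \right)} = 1$ ($G{\left(O \right)} = \frac{2 O}{2 O} = 2 O \frac{1}{2 O} = 1$)
$G{\left(F{\left(K{\left(5,-4 \right)} \right)} \right)} - \left(s h{\left(-9 \right)} - 19\right) = 1 - \left(103 \left(-4 + \left(-9\right)^{2}\right) - 19\right) = 1 - \left(103 \left(-4 + 81\right) - 19\right) = 1 - \left(103 \cdot 77 - 19\right) = 1 - \left(7931 - 19\right) = 1 - 7912 = -7911$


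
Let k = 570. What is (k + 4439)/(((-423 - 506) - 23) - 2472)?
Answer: -5009/3424 ≈ -1.4629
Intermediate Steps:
(k + 4439)/(((-423 - 506) - 23) - 2472) = (570 + 4439)/(((-423 - 506) - 23) - 2472) = 5009/((-929 - 23) - 2472) = 5009/(-952 - 2472) = 5009/(-3424) = 5009*(-1/3424) = -5009/3424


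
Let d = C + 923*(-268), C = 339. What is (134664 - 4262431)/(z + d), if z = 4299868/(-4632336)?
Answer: 4780300918428/286076775067 ≈ 16.710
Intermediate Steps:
z = -1074967/1158084 (z = 4299868*(-1/4632336) = -1074967/1158084 ≈ -0.92823)
d = -247025 (d = 339 + 923*(-268) = 339 - 247364 = -247025)
(134664 - 4262431)/(z + d) = (134664 - 4262431)/(-1074967/1158084 - 247025) = -4127767/(-286076775067/1158084) = -4127767*(-1158084/286076775067) = 4780300918428/286076775067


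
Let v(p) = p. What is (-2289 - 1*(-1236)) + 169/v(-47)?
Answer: -49660/47 ≈ -1056.6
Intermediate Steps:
(-2289 - 1*(-1236)) + 169/v(-47) = (-2289 - 1*(-1236)) + 169/(-47) = (-2289 + 1236) + 169*(-1/47) = -1053 - 169/47 = -49660/47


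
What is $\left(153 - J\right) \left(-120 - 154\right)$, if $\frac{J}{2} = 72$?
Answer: $-2466$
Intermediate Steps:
$J = 144$ ($J = 2 \cdot 72 = 144$)
$\left(153 - J\right) \left(-120 - 154\right) = \left(153 - 144\right) \left(-120 - 154\right) = \left(153 - 144\right) \left(-274\right) = 9 \left(-274\right) = -2466$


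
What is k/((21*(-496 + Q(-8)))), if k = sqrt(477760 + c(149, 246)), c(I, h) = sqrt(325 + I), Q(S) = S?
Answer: -sqrt(477760 + sqrt(474))/10584 ≈ -0.065308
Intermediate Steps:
k = sqrt(477760 + sqrt(474)) (k = sqrt(477760 + sqrt(325 + 149)) = sqrt(477760 + sqrt(474)) ≈ 691.22)
k/((21*(-496 + Q(-8)))) = sqrt(477760 + sqrt(474))/((21*(-496 - 8))) = sqrt(477760 + sqrt(474))/((21*(-504))) = sqrt(477760 + sqrt(474))/(-10584) = sqrt(477760 + sqrt(474))*(-1/10584) = -sqrt(477760 + sqrt(474))/10584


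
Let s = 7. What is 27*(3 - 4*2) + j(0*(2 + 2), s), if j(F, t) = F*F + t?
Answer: -128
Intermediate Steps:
j(F, t) = t + F**2 (j(F, t) = F**2 + t = t + F**2)
27*(3 - 4*2) + j(0*(2 + 2), s) = 27*(3 - 4*2) + (7 + (0*(2 + 2))**2) = 27*(3 - 8) + (7 + (0*4)**2) = 27*(-5) + (7 + 0**2) = -135 + (7 + 0) = -135 + 7 = -128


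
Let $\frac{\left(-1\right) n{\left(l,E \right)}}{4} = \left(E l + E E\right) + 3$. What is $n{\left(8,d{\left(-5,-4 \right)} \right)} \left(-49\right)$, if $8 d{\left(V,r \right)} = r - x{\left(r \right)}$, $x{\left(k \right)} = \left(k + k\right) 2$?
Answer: $3381$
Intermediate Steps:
$x{\left(k \right)} = 4 k$ ($x{\left(k \right)} = 2 k 2 = 4 k$)
$d{\left(V,r \right)} = - \frac{3 r}{8}$ ($d{\left(V,r \right)} = \frac{r - 4 r}{8} = \frac{\left(-3\right) r}{8} = - \frac{3 r}{8}$)
$n{\left(l,E \right)} = -12 - 4 E^{2} - 4 E l$ ($n{\left(l,E \right)} = - 4 \left(\left(E l + E E\right) + 3\right) = - 4 \left(\left(E l + E^{2}\right) + 3\right) = - 4 \left(\left(E^{2} + E l\right) + 3\right) = - 4 \left(3 + E^{2} + E l\right) = -12 - 4 E^{2} - 4 E l$)
$n{\left(8,d{\left(-5,-4 \right)} \right)} \left(-49\right) = \left(-12 - 4 \left(\left(- \frac{3}{8}\right) \left(-4\right)\right)^{2} - 4 \left(\left(- \frac{3}{8}\right) \left(-4\right)\right) 8\right) \left(-49\right) = \left(-12 - 4 \left(\frac{3}{2}\right)^{2} - 6 \cdot 8\right) \left(-49\right) = \left(-12 - 9 - 48\right) \left(-49\right) = \left(-69\right) \left(-49\right) = 3381$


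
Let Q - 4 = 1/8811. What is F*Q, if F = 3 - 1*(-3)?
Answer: 70490/2937 ≈ 24.001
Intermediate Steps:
Q = 35245/8811 (Q = 4 + 1/8811 = 35245/8811 ≈ 4.0001)
F = 6 (F = 3 + 3 = 6)
F*Q = 6*(35245/8811) = 70490/2937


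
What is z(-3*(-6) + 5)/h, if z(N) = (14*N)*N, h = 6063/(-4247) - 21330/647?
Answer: -20350273454/94511271 ≈ -215.32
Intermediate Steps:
h = -94511271/2747809 (h = 6063*(-1/4247) - 21330*1/647 = -6063/4247 - 21330/647 = -94511271/2747809 ≈ -34.395)
z(N) = 14*N**2
z(-3*(-6) + 5)/h = (14*(-3*(-6) + 5)**2)/(-94511271/2747809) = (14*(18 + 5)**2)*(-2747809/94511271) = (14*23**2)*(-2747809/94511271) = (14*529)*(-2747809/94511271) = 7406*(-2747809/94511271) = -20350273454/94511271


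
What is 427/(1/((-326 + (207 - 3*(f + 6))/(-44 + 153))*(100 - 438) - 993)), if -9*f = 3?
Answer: 5054840945/109 ≈ 4.6375e+7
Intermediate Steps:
f = -⅓ (f = -⅑*3 = -⅓ ≈ -0.33333)
427/(1/((-326 + (207 - 3*(f + 6))/(-44 + 153))*(100 - 438) - 993)) = 427/(1/((-326 + (207 - 3*(-⅓ + 6))/(-44 + 153))*(100 - 438) - 993)) = 427/(1/((-326 + (207 - 3*17/3)/109)*(-338) - 993)) = 427/(1/((-326 + (207 - 17)*(1/109))*(-338) - 993)) = 427/(1/((-326 + 190*(1/109))*(-338) - 993)) = 427/(1/((-326 + 190/109)*(-338) - 993)) = 427/(1/(-35344/109*(-338) - 993)) = 427/(1/(11946272/109 - 993)) = 427/(1/(11838035/109)) = 427/(109/11838035) = 427*(11838035/109) = 5054840945/109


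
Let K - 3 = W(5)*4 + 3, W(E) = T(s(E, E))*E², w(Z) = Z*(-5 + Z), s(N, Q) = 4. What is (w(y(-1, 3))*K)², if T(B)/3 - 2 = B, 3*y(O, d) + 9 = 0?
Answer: 1878702336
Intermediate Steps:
y(O, d) = -3 (y(O, d) = -3 + (⅓)*0 = -3 + 0 = -3)
T(B) = 6 + 3*B
W(E) = 18*E² (W(E) = (6 + 3*4)*E² = (6 + 12)*E² = 18*E²)
K = 1806 (K = 3 + ((18*5²)*4 + 3) = 3 + ((18*25)*4 + 3) = 3 + (450*4 + 3) = 3 + (1800 + 3) = 3 + 1803 = 1806)
(w(y(-1, 3))*K)² = (-3*(-5 - 3)*1806)² = (-3*(-8)*1806)² = (24*1806)² = 43344² = 1878702336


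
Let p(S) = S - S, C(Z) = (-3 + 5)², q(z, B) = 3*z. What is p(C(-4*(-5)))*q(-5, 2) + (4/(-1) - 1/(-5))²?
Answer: 361/25 ≈ 14.440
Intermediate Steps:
C(Z) = 4 (C(Z) = 2² = 4)
p(S) = 0
p(C(-4*(-5)))*q(-5, 2) + (4/(-1) - 1/(-5))² = 0*(3*(-5)) + (4/(-1) - 1/(-5))² = 0*(-15) + (4*(-1) - 1*(-⅕))² = 0 + (-4 + ⅕)² = 0 + (-19/5)² = 0 + 361/25 = 361/25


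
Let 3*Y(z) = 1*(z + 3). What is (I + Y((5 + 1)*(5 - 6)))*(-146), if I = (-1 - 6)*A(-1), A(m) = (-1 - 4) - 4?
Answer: -9052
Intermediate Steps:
A(m) = -9 (A(m) = -5 - 4 = -9)
I = 63 (I = (-1 - 6)*(-9) = -7*(-9) = 63)
Y(z) = 1 + z/3 (Y(z) = (1*(z + 3))/3 = (1*(3 + z))/3 = (3 + z)/3 = 1 + z/3)
(I + Y((5 + 1)*(5 - 6)))*(-146) = (63 + (1 + ((5 + 1)*(5 - 6))/3))*(-146) = (63 + (1 + (6*(-1))/3))*(-146) = (63 + (1 + (⅓)*(-6)))*(-146) = (63 + (1 - 2))*(-146) = (63 - 1)*(-146) = 62*(-146) = -9052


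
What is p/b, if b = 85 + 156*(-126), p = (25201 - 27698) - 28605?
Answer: 31102/19571 ≈ 1.5892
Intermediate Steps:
p = -31102 (p = -2497 - 28605 = -31102)
b = -19571 (b = 85 - 19656 = -19571)
p/b = -31102/(-19571) = -31102*(-1/19571) = 31102/19571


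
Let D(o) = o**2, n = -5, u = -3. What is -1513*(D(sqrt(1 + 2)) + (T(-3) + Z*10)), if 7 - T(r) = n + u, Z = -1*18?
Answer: 245106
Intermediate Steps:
Z = -18
T(r) = 15 (T(r) = 7 - (-5 - 3) = 7 - 1*(-8) = 7 + 8 = 15)
-1513*(D(sqrt(1 + 2)) + (T(-3) + Z*10)) = -1513*((sqrt(1 + 2))**2 + (15 - 18*10)) = -1513*((sqrt(3))**2 + (15 - 180)) = -1513*(3 - 165) = -1513*(-162) = 245106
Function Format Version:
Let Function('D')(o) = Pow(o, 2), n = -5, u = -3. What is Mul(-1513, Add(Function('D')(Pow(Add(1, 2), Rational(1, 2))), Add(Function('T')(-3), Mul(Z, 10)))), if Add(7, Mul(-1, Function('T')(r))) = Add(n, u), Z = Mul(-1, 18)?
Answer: 245106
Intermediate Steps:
Z = -18
Function('T')(r) = 15 (Function('T')(r) = Add(7, Mul(-1, Add(-5, -3))) = Add(7, Mul(-1, -8)) = Add(7, 8) = 15)
Mul(-1513, Add(Function('D')(Pow(Add(1, 2), Rational(1, 2))), Add(Function('T')(-3), Mul(Z, 10)))) = Mul(-1513, Add(Pow(Pow(Add(1, 2), Rational(1, 2)), 2), Add(15, Mul(-18, 10)))) = Mul(-1513, Add(Pow(Pow(3, Rational(1, 2)), 2), Add(15, -180))) = Mul(-1513, Add(3, -165)) = Mul(-1513, -162) = 245106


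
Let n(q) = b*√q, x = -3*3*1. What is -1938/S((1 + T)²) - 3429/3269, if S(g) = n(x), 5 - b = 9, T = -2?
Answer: -3429/3269 - 323*I/2 ≈ -1.0489 - 161.5*I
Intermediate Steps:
x = -9 (x = -9*1 = -9)
b = -4 (b = 5 - 1*9 = 5 - 9 = -4)
n(q) = -4*√q
S(g) = -12*I
-1938/S((1 + T)²) - 3429/3269 = -1938*I/12 - 3429/3269 = -323*I/2 - 3429*1/3269 = -323*I/2 - 3429/3269 = -3429/3269 - 323*I/2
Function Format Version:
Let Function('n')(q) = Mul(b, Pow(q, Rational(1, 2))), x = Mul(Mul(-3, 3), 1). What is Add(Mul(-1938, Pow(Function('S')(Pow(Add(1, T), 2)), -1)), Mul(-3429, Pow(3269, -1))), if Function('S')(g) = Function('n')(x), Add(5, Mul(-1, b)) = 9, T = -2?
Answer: Add(Rational(-3429, 3269), Mul(Rational(-323, 2), I)) ≈ Add(-1.0489, Mul(-161.50, I))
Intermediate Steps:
x = -9 (x = Mul(-9, 1) = -9)
b = -4 (b = Add(5, Mul(-1, 9)) = Add(5, -9) = -4)
Function('n')(q) = Mul(-4, Pow(q, Rational(1, 2)))
Function('S')(g) = Mul(-12, I) (Function('S')(g) = Mul(-4, Pow(-9, Rational(1, 2))) = Mul(-4, Mul(3, I)) = Mul(-12, I))
Add(Mul(-1938, Pow(Function('S')(Pow(Add(1, T), 2)), -1)), Mul(-3429, Pow(3269, -1))) = Add(Mul(-1938, Pow(Mul(-12, I), -1)), Mul(-3429, Pow(3269, -1))) = Add(Mul(-1938, Mul(Rational(1, 12), I)), Mul(-3429, Rational(1, 3269))) = Add(Mul(Rational(-323, 2), I), Rational(-3429, 3269)) = Add(Rational(-3429, 3269), Mul(Rational(-323, 2), I))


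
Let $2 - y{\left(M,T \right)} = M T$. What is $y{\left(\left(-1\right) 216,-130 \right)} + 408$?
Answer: $-27670$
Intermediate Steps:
$y{\left(M,T \right)} = 2 - M T$
$y{\left(\left(-1\right) 216,-130 \right)} + 408 = \left(2 - \left(-1\right) 216 \left(-130\right)\right) + 408 = \left(2 - \left(-216\right) \left(-130\right)\right) + 408 = \left(2 - 28080\right) + 408 = -28078 + 408 = -27670$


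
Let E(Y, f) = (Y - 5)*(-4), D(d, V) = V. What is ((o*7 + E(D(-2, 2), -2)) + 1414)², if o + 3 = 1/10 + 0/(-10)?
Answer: 197599249/100 ≈ 1.9760e+6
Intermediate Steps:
E(Y, f) = 20 - 4*Y (E(Y, f) = (-5 + Y)*(-4) = 20 - 4*Y)
o = -29/10 (o = -3 + (1/10 + 0/(-10)) = -3 + (1*(⅒) + 0*(-⅒)) = -3 + (⅒ + 0) = -3 + ⅒ = -29/10 ≈ -2.9000)
((o*7 + E(D(-2, 2), -2)) + 1414)² = ((-29/10*7 + (20 - 4*2)) + 1414)² = ((-203/10 + (20 - 8)) + 1414)² = ((-203/10 + 12) + 1414)² = (-83/10 + 1414)² = (14057/10)² = 197599249/100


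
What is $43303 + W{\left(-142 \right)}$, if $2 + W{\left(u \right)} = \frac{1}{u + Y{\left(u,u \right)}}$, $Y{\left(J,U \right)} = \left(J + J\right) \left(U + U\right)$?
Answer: $\frac{3486336715}{80514} \approx 43301.0$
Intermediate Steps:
$Y{\left(J,U \right)} = 4 J U$ ($Y{\left(J,U \right)} = 2 J 2 U = 4 J U$)
$W{\left(u \right)} = -2 + \frac{1}{u + 4 u^{2}}$ ($W{\left(u \right)} = -2 + \frac{1}{u + 4 u u} = -2 + \frac{1}{u + 4 u^{2}}$)
$43303 + W{\left(-142 \right)} = 43303 + \frac{1 - 8 \left(-142\right)^{2} - -284}{\left(-142\right) \left(1 + 4 \left(-142\right)\right)} = 43303 - \frac{1 - 161312 + 284}{142 \left(1 - 568\right)} = 43303 - \frac{1 - 161312 + 284}{142 \left(-567\right)} = 43303 - \left(- \frac{1}{80514}\right) \left(-161027\right) = 43303 - \frac{161027}{80514} = \frac{3486336715}{80514}$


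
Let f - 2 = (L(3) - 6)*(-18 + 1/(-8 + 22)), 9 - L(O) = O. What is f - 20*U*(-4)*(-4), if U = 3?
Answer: -958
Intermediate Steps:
L(O) = 9 - O
f = 2 (f = 2 + ((9 - 1*3) - 6)*(-18 + 1/(-8 + 22)) = 2 + ((9 - 3) - 6)*(-18 + 1/14) = 2 + (6 - 6)*(-18 + 1/14) = 2 + 0*(-251/14) = 2 + 0 = 2)
f - 20*U*(-4)*(-4) = 2 - 20*3*(-4)*(-4) = 2 - (-240)*(-4) = 2 - 20*48 = 2 - 960 = -958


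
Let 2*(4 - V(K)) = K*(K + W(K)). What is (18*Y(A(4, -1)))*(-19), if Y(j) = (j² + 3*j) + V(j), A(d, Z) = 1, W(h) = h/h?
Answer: -2394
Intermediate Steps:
W(h) = 1
V(K) = 4 - K*(1 + K)/2 (V(K) = 4 - K*(K + 1)/2 = 4 - K*(1 + K)/2)
Y(j) = 4 + j²/2 + 5*j/2 (Y(j) = (j² + 3*j) + (4 - j/2 - j²/2) = 4 + j²/2 + 5*j/2)
(18*Y(A(4, -1)))*(-19) = (18*(4 + (½)*1² + (5/2)*1))*(-19) = (18*(4 + (½)*1 + 5/2))*(-19) = (18*(4 + ½ + 5/2))*(-19) = (18*7)*(-19) = 126*(-19) = -2394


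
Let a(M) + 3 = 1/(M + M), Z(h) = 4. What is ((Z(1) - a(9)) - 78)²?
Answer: 1635841/324 ≈ 5048.9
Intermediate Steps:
a(M) = -3 + 1/(2*M) (a(M) = -3 + 1/(M + M) = -3 + 1/(2*M))
((Z(1) - a(9)) - 78)² = ((4 - (-3 + (½)/9)) - 78)² = ((4 - (-3 + (½)*(⅑))) - 78)² = ((4 - (-3 + 1/18)) - 78)² = ((4 - 1*(-53/18)) - 78)² = ((4 + 53/18) - 78)² = (125/18 - 78)² = (-1279/18)² = 1635841/324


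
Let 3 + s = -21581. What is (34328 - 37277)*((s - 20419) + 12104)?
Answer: 88172151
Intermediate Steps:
s = -21584 (s = -3 - 21581 = -21584)
(34328 - 37277)*((s - 20419) + 12104) = (34328 - 37277)*((-21584 - 20419) + 12104) = -2949*(-42003 + 12104) = -2949*(-29899) = 88172151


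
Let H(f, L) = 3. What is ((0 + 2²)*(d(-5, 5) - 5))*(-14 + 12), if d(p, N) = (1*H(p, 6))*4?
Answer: -56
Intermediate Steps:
d(p, N) = 12 (d(p, N) = (1*3)*4 = 3*4 = 12)
((0 + 2²)*(d(-5, 5) - 5))*(-14 + 12) = ((0 + 2²)*(12 - 5))*(-14 + 12) = ((0 + 4)*7)*(-2) = (4*7)*(-2) = 28*(-2) = -56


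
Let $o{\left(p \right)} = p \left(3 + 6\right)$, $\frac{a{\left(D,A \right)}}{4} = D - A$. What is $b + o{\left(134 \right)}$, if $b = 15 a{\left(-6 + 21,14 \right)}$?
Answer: $1266$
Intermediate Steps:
$a{\left(D,A \right)} = - 4 A + 4 D$ ($a{\left(D,A \right)} = 4 \left(D - A\right) = - 4 A + 4 D$)
$o{\left(p \right)} = 9 p$ ($o{\left(p \right)} = p 9 = 9 p$)
$b = 60$ ($b = 15 \left(\left(-4\right) 14 + 4 \left(-6 + 21\right)\right) = 15 \left(-56 + 4 \cdot 15\right) = 15 \left(-56 + 60\right) = 15 \cdot 4 = 60$)
$b + o{\left(134 \right)} = 60 + 9 \cdot 134 = 60 + 1206 = 1266$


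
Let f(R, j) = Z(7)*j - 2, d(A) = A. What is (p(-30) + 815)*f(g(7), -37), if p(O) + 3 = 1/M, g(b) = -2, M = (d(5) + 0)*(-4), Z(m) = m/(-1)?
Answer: 4173423/20 ≈ 2.0867e+5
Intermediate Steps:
Z(m) = -m (Z(m) = m*(-1) = -m)
M = -20 (M = (5 + 0)*(-4) = 5*(-4) = -20)
f(R, j) = -2 - 7*j (f(R, j) = (-1*7)*j - 2 = -7*j - 2 = -2 - 7*j)
p(O) = -61/20 (p(O) = -3 + 1/(-20) = -3 - 1/20 = -61/20)
(p(-30) + 815)*f(g(7), -37) = (-61/20 + 815)*(-2 - 7*(-37)) = 16239*(-2 + 259)/20 = (16239/20)*257 = 4173423/20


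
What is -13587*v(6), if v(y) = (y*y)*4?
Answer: -1956528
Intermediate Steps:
v(y) = 4*y**2 (v(y) = y**2*4 = 4*y**2)
-13587*v(6) = -54348*6**2 = -54348*36 = -13587*144 = -1956528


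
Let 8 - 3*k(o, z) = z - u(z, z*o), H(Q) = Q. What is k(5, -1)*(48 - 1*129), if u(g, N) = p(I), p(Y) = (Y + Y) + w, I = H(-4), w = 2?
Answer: -81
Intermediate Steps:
I = -4
p(Y) = 2 + 2*Y (p(Y) = (Y + Y) + 2 = 2*Y + 2 = 2 + 2*Y)
u(g, N) = -6 (u(g, N) = 2 + 2*(-4) = 2 - 8 = -6)
k(o, z) = ⅔ - z/3 (k(o, z) = 8/3 - (z - 1*(-6))/3 = 8/3 - (z + 6)/3 = 8/3 - (6 + z)/3 = 8/3 + (-2 - z/3) = ⅔ - z/3)
k(5, -1)*(48 - 1*129) = (⅔ - ⅓*(-1))*(48 - 1*129) = (⅔ + ⅓)*(48 - 129) = 1*(-81) = -81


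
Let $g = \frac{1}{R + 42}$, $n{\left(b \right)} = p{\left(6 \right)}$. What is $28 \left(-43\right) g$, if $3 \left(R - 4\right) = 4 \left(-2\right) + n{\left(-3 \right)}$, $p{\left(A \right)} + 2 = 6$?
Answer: $- \frac{1806}{67} \approx -26.955$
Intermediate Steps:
$p{\left(A \right)} = 4$ ($p{\left(A \right)} = -2 + 6 = 4$)
$n{\left(b \right)} = 4$
$R = \frac{8}{3}$ ($R = 4 + \frac{4 \left(-2\right) + 4}{3} = 4 + \frac{-8 + 4}{3} = 4 + \frac{1}{3} \left(-4\right) = 4 - \frac{4}{3} = \frac{8}{3} \approx 2.6667$)
$g = \frac{3}{134}$ ($g = \frac{1}{\frac{8}{3} + 42} = \frac{1}{\frac{134}{3}} = \frac{3}{134} \approx 0.022388$)
$28 \left(-43\right) g = 28 \left(-43\right) \frac{3}{134} = \left(-1204\right) \frac{3}{134} = - \frac{1806}{67}$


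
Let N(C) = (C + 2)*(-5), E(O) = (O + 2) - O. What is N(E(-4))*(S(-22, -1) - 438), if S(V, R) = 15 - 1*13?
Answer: 8720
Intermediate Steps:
E(O) = 2 (E(O) = (2 + O) - O = 2)
S(V, R) = 2 (S(V, R) = 15 - 13 = 2)
N(C) = -10 - 5*C (N(C) = (2 + C)*(-5) = -10 - 5*C)
N(E(-4))*(S(-22, -1) - 438) = (-10 - 5*2)*(2 - 438) = (-10 - 10)*(-436) = -20*(-436) = 8720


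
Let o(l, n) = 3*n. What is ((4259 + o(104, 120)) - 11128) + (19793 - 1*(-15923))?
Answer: 29207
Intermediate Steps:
((4259 + o(104, 120)) - 11128) + (19793 - 1*(-15923)) = ((4259 + 3*120) - 11128) + (19793 - 1*(-15923)) = ((4259 + 360) - 11128) + (19793 + 15923) = (4619 - 11128) + 35716 = -6509 + 35716 = 29207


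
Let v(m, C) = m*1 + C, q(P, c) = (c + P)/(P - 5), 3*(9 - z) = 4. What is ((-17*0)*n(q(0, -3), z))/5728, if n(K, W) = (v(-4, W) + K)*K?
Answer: 0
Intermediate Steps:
z = 23/3 (z = 9 - ⅓*4 = 9 - 4/3 = 23/3 ≈ 7.6667)
q(P, c) = (P + c)/(-5 + P)
v(m, C) = C + m (v(m, C) = m + C = C + m)
n(K, W) = K*(-4 + K + W) (n(K, W) = ((W - 4) + K)*K = ((-4 + W) + K)*K = (-4 + K + W)*K = K*(-4 + K + W))
((-17*0)*n(q(0, -3), z))/5728 = ((-17*0)*(((0 - 3)/(-5 + 0))*(-4 + (0 - 3)/(-5 + 0) + 23/3)))/5728 = (0*((-3/(-5))*(-4 - 3/(-5) + 23/3)))*(1/5728) = (0*((-⅕*(-3))*(-4 - ⅕*(-3) + 23/3)))*(1/5728) = (0*(3*(-4 + ⅗ + 23/3)/5))*(1/5728) = (0*((⅗)*(64/15)))*(1/5728) = (0*(64/25))*(1/5728) = 0*(1/5728) = 0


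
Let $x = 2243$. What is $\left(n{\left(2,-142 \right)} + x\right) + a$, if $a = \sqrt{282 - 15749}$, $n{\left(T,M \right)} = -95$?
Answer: $2148 + i \sqrt{15467} \approx 2148.0 + 124.37 i$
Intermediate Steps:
$a = i \sqrt{15467}$ ($a = \sqrt{-15467} = i \sqrt{15467} \approx 124.37 i$)
$\left(n{\left(2,-142 \right)} + x\right) + a = \left(-95 + 2243\right) + i \sqrt{15467} = 2148 + i \sqrt{15467}$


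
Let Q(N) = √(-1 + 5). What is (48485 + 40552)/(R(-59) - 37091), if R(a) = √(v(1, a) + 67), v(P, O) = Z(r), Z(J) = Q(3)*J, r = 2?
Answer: -3302471367/1375742210 - 89037*√71/1375742210 ≈ -2.4010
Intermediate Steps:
Q(N) = 2 (Q(N) = √4 = 2)
Z(J) = 2*J
v(P, O) = 4 (v(P, O) = 2*2 = 4)
R(a) = √71 (R(a) = √(4 + 67) = √71)
(48485 + 40552)/(R(-59) - 37091) = (48485 + 40552)/(√71 - 37091) = 89037/(-37091 + √71)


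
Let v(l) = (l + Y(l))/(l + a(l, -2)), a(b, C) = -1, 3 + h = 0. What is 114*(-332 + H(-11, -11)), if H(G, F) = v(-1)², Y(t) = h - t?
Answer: -75183/2 ≈ -37592.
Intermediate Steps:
h = -3 (h = -3 + 0 = -3)
Y(t) = -3 - t
v(l) = -3/(-1 + l) (v(l) = (l + (-3 - l))/(l - 1) = -3/(-1 + l))
H(G, F) = 9/4 (H(G, F) = (-3/(-1 - 1))² = (-3/(-2))² = (-3*(-½))² = (3/2)² = 9/4)
114*(-332 + H(-11, -11)) = 114*(-332 + 9/4) = 114*(-1319/4) = -75183/2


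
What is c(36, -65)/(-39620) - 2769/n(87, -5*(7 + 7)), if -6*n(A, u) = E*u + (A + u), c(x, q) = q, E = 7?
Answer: -131643187/3748052 ≈ -35.123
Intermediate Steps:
n(A, u) = -4*u/3 - A/6 (n(A, u) = -(7*u + (A + u))/6 = -(A + 8*u)/6 = -4*u/3 - A/6)
c(36, -65)/(-39620) - 2769/n(87, -5*(7 + 7)) = -65/(-39620) - 2769/(-(-20)*(7 + 7)/3 - 1/6*87) = -65*(-1/39620) - 2769/(-(-20)*14/3 - 29/2) = 13/7924 - 2769/(-4/3*(-70) - 29/2) = 13/7924 - 2769/(280/3 - 29/2) = 13/7924 - 2769/473/6 = 13/7924 - 2769*6/473 = 13/7924 - 16614/473 = -131643187/3748052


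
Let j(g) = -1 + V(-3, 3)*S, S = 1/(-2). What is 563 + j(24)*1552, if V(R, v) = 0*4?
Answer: -989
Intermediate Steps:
V(R, v) = 0
S = -1/2 ≈ -0.50000
j(g) = -1 (j(g) = -1 + 0*(-1/2) = -1 + 0 = -1)
563 + j(24)*1552 = 563 - 1*1552 = 563 - 1552 = -989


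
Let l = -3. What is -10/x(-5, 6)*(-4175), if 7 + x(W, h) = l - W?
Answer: -8350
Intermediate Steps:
x(W, h) = -10 - W (x(W, h) = -7 + (-3 - W) = -10 - W)
-10/x(-5, 6)*(-4175) = -10/(-10 - 1*(-5))*(-4175) = -10/(-10 + 5)*(-4175) = -10/(-5)*(-4175) = -10*(-1/5)*(-4175) = 2*(-4175) = -8350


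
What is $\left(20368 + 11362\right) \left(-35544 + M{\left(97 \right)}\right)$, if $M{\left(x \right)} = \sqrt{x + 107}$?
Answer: $-1127811120 + 63460 \sqrt{51} \approx -1.1274 \cdot 10^{9}$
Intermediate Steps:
$M{\left(x \right)} = \sqrt{107 + x}$
$\left(20368 + 11362\right) \left(-35544 + M{\left(97 \right)}\right) = \left(20368 + 11362\right) \left(-35544 + \sqrt{107 + 97}\right) = 31730 \left(-35544 + \sqrt{204}\right) = 31730 \left(-35544 + 2 \sqrt{51}\right) = -1127811120 + 63460 \sqrt{51}$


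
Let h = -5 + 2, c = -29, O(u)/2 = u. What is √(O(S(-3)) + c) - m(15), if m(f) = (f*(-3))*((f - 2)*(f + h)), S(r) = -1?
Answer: 7020 + I*√31 ≈ 7020.0 + 5.5678*I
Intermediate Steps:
O(u) = 2*u
h = -3
m(f) = -3*f*(-3 + f)*(-2 + f) (m(f) = (f*(-3))*((f - 2)*(f - 3)) = (-3*f)*((-2 + f)*(-3 + f)) = (-3*f)*((-3 + f)*(-2 + f)) = -3*f*(-3 + f)*(-2 + f))
√(O(S(-3)) + c) - m(15) = √(2*(-1) - 29) - 3*15*(-6 - 1*15² + 5*15) = √(-2 - 29) - 3*15*(-6 - 1*225 + 75) = √(-31) - 3*15*(-6 - 225 + 75) = I*√31 - 3*15*(-156) = I*√31 - 1*(-7020) = I*√31 + 7020 = 7020 + I*√31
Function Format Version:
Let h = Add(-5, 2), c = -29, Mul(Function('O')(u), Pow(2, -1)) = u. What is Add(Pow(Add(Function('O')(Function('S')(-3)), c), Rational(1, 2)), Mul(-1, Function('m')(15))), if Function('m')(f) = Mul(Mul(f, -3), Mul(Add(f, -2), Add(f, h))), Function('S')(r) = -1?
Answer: Add(7020, Mul(I, Pow(31, Rational(1, 2)))) ≈ Add(7020.0, Mul(5.5678, I))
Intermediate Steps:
Function('O')(u) = Mul(2, u)
h = -3
Function('m')(f) = Mul(-3, f, Add(-3, f), Add(-2, f)) (Function('m')(f) = Mul(Mul(f, -3), Mul(Add(f, -2), Add(f, -3))) = Mul(Mul(-3, f), Mul(Add(-2, f), Add(-3, f))) = Mul(Mul(-3, f), Mul(Add(-3, f), Add(-2, f))) = Mul(-3, f, Add(-3, f), Add(-2, f)))
Add(Pow(Add(Function('O')(Function('S')(-3)), c), Rational(1, 2)), Mul(-1, Function('m')(15))) = Add(Pow(Add(Mul(2, -1), -29), Rational(1, 2)), Mul(-1, Mul(3, 15, Add(-6, Mul(-1, Pow(15, 2)), Mul(5, 15))))) = Add(Pow(Add(-2, -29), Rational(1, 2)), Mul(-1, Mul(3, 15, Add(-6, Mul(-1, 225), 75)))) = Add(Pow(-31, Rational(1, 2)), Mul(-1, Mul(3, 15, Add(-6, -225, 75)))) = Add(Mul(I, Pow(31, Rational(1, 2))), Mul(-1, Mul(3, 15, -156))) = Add(Mul(I, Pow(31, Rational(1, 2))), Mul(-1, -7020)) = Add(Mul(I, Pow(31, Rational(1, 2))), 7020) = Add(7020, Mul(I, Pow(31, Rational(1, 2))))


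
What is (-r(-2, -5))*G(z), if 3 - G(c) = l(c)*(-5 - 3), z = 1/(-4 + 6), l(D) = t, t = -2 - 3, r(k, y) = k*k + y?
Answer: -37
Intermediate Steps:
r(k, y) = y + k**2 (r(k, y) = k**2 + y = y + k**2)
t = -5
l(D) = -5
z = 1/2 ≈ 0.50000
G(c) = -37 (G(c) = 3 - (-5)*(-5 - 3) = 3 - (-5)*(-8) = 3 - 1*40 = 3 - 40 = -37)
(-r(-2, -5))*G(z) = -(-5 + (-2)**2)*(-37) = -(-5 + 4)*(-37) = -1*(-1)*(-37) = 1*(-37) = -37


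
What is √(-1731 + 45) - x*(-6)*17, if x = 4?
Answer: 408 + I*√1686 ≈ 408.0 + 41.061*I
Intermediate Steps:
√(-1731 + 45) - x*(-6)*17 = √(-1731 + 45) - 4*(-6)*17 = √(-1686) - (-24)*17 = I*√1686 - 1*(-408) = I*√1686 + 408 = 408 + I*√1686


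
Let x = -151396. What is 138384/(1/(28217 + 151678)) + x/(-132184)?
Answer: 822666610603129/33046 ≈ 2.4895e+10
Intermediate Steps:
138384/(1/(28217 + 151678)) + x/(-132184) = 138384/(1/(28217 + 151678)) - 151396/(-132184) = 138384/(1/179895) - 151396*(-1/132184) = 138384/(1/179895) + 37849/33046 = 138384*179895 + 37849/33046 = 24894589680 + 37849/33046 = 822666610603129/33046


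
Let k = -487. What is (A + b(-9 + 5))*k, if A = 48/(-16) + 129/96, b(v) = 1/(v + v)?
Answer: 27759/32 ≈ 867.47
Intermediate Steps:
b(v) = 1/(2*v)
A = -53/32 (A = 48*(-1/16) + 129*(1/96) = -3 + 43/32 = -53/32 ≈ -1.6563)
(A + b(-9 + 5))*k = (-53/32 + 1/(2*(-9 + 5)))*(-487) = (-53/32 + (½)/(-4))*(-487) = (-53/32 + (½)*(-¼))*(-487) = (-53/32 - ⅛)*(-487) = -57/32*(-487) = 27759/32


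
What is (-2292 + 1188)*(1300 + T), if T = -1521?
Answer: 243984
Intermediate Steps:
(-2292 + 1188)*(1300 + T) = (-2292 + 1188)*(1300 - 1521) = -1104*(-221) = 243984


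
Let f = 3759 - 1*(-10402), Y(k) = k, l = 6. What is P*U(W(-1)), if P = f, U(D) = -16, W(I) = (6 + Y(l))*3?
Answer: -226576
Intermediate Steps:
W(I) = 36 (W(I) = (6 + 6)*3 = 12*3 = 36)
f = 14161 (f = 3759 + 10402 = 14161)
P = 14161
P*U(W(-1)) = 14161*(-16) = -226576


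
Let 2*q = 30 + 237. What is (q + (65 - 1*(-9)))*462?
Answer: 95865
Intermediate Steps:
q = 267/2 (q = (30 + 237)/2 = (1/2)*267 = 267/2 ≈ 133.50)
(q + (65 - 1*(-9)))*462 = (267/2 + (65 - 1*(-9)))*462 = (267/2 + (65 + 9))*462 = (267/2 + 74)*462 = (415/2)*462 = 95865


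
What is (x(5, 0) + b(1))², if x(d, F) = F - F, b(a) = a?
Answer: 1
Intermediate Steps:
x(d, F) = 0
(x(5, 0) + b(1))² = (0 + 1)² = 1² = 1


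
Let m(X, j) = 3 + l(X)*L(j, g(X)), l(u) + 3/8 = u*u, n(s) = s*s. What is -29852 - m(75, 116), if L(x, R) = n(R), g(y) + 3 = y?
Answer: -29187911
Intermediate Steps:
g(y) = -3 + y
n(s) = s**2
L(x, R) = R**2
l(u) = -3/8 + u**2 (l(u) = -3/8 + u*u = -3/8 + u**2)
m(X, j) = 3 + (-3 + X)**2*(-3/8 + X**2) (m(X, j) = 3 + (-3/8 + X**2)*(-3 + X)**2 = 3 + (-3 + X)**2*(-3/8 + X**2))
-29852 - m(75, 116) = -29852 - (3 + (-3 + 75)**2*(-3/8 + 75**2)) = -29852 - (3 + 72**2*(-3/8 + 5625)) = -29852 - (3 + 5184*(44997/8)) = -29852 - (3 + 29158056) = -29852 - 1*29158059 = -29852 - 29158059 = -29187911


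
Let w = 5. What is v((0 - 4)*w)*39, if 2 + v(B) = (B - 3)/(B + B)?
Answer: -2223/40 ≈ -55.575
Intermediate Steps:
v(B) = -2 + (-3 + B)/(2*B) (v(B) = -2 + (B - 3)/(B + B) = -2 + (-3 + B)/((2*B)) = -2 + (-3 + B)*(1/(2*B)) = -2 + (-3 + B)/(2*B))
v((0 - 4)*w)*39 = (3*(-1 - (0 - 4)*5)/(2*(((0 - 4)*5))))*39 = (3*(-1 - (-4)*5)/(2*((-4*5))))*39 = ((3/2)*(-1 - 1*(-20))/(-20))*39 = ((3/2)*(-1/20)*(-1 + 20))*39 = ((3/2)*(-1/20)*19)*39 = -57/40*39 = -2223/40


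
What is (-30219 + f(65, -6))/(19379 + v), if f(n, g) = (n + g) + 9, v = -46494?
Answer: 2741/2465 ≈ 1.1120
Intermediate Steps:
f(n, g) = 9 + g + n (f(n, g) = (g + n) + 9 = 9 + g + n)
(-30219 + f(65, -6))/(19379 + v) = (-30219 + (9 - 6 + 65))/(19379 - 46494) = (-30219 + 68)/(-27115) = -30151*(-1/27115) = 2741/2465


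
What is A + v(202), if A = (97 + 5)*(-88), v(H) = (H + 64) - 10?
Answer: -8720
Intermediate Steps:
v(H) = 54 + H (v(H) = (64 + H) - 10 = 54 + H)
A = -8976 (A = 102*(-88) = -8976)
A + v(202) = -8976 + (54 + 202) = -8976 + 256 = -8720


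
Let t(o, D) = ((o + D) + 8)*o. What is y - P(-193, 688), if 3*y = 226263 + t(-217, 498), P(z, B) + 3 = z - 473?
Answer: 165557/3 ≈ 55186.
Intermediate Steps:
P(z, B) = -476 + z (P(z, B) = -3 + (z - 473) = -3 + (-473 + z) = -476 + z)
t(o, D) = o*(8 + D + o) (t(o, D) = ((D + o) + 8)*o = (8 + D + o)*o = o*(8 + D + o))
y = 163550/3 (y = (226263 - 217*(8 + 498 - 217))/3 = (226263 - 217*289)/3 = (226263 - 62713)/3 = (⅓)*163550 = 163550/3 ≈ 54517.)
y - P(-193, 688) = 163550/3 - (-476 - 193) = 163550/3 - 1*(-669) = 163550/3 + 669 = 165557/3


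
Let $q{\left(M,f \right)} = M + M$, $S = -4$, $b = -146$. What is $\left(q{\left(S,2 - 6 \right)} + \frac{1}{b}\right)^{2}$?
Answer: $\frac{1366561}{21316} \approx 64.11$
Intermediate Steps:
$q{\left(M,f \right)} = 2 M$
$\left(q{\left(S,2 - 6 \right)} + \frac{1}{b}\right)^{2} = \left(2 \left(-4\right) + \frac{1}{-146}\right)^{2} = \left(-8 - \frac{1}{146}\right)^{2} = \left(- \frac{1169}{146}\right)^{2} = \frac{1366561}{21316}$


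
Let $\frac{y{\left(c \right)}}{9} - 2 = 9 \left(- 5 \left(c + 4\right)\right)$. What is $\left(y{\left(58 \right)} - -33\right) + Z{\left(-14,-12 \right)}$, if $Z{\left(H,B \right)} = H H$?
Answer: $-24863$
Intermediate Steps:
$Z{\left(H,B \right)} = H^{2}$
$y{\left(c \right)} = -1602 - 405 c$ ($y{\left(c \right)} = 18 + 9 \cdot 9 \left(- 5 \left(c + 4\right)\right) = 18 + 9 \cdot 9 \left(- 5 \left(4 + c\right)\right) = 18 + 9 \cdot 9 \left(-20 - 5 c\right) = 18 + 9 \left(-180 - 45 c\right) = 18 - \left(1620 + 405 c\right) = -1602 - 405 c$)
$\left(y{\left(58 \right)} - -33\right) + Z{\left(-14,-12 \right)} = \left(\left(-1602 - 23490\right) - -33\right) + \left(-14\right)^{2} = \left(\left(-1602 - 23490\right) + \left(-5 + 38\right)\right) + 196 = \left(-25092 + 33\right) + 196 = -25059 + 196 = -24863$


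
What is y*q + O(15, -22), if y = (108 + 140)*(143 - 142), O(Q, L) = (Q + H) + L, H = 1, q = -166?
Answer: -41174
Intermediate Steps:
O(Q, L) = 1 + L + Q (O(Q, L) = (Q + 1) + L = (1 + Q) + L = 1 + L + Q)
y = 248 (y = 248*1 = 248)
y*q + O(15, -22) = 248*(-166) + (1 - 22 + 15) = -41168 - 6 = -41174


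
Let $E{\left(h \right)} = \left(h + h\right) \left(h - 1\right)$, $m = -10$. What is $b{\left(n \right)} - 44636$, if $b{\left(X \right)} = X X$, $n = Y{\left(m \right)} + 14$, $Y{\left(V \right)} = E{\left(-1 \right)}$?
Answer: $-44312$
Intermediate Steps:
$E{\left(h \right)} = 2 h \left(-1 + h\right)$
$Y{\left(V \right)} = 4$ ($Y{\left(V \right)} = 2 \left(-1\right) \left(-1 - 1\right) = 2 \left(-1\right) \left(-2\right) = 4$)
$n = 18$ ($n = 4 + 14 = 18$)
$b{\left(X \right)} = X^{2}$
$b{\left(n \right)} - 44636 = 18^{2} - 44636 = 324 - 44636 = -44312$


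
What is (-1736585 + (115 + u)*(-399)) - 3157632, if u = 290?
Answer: -5055812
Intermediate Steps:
(-1736585 + (115 + u)*(-399)) - 3157632 = (-1736585 + (115 + 290)*(-399)) - 3157632 = (-1736585 + 405*(-399)) - 3157632 = (-1736585 - 161595) - 3157632 = -1898180 - 3157632 = -5055812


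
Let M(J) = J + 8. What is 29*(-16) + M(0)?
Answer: -456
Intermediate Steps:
M(J) = 8 + J
29*(-16) + M(0) = 29*(-16) + (8 + 0) = -464 + 8 = -456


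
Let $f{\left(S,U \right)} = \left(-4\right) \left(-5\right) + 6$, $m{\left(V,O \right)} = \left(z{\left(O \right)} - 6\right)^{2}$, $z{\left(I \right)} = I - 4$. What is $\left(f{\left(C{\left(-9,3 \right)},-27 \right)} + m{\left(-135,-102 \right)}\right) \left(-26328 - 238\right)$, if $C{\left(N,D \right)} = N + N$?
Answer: $-333934620$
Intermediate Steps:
$z{\left(I \right)} = -4 + I$
$C{\left(N,D \right)} = 2 N$
$m{\left(V,O \right)} = \left(-10 + O\right)^{2}$ ($m{\left(V,O \right)} = \left(\left(-4 + O\right) - 6\right)^{2} = \left(-10 + O\right)^{2}$)
$f{\left(S,U \right)} = 26$ ($f{\left(S,U \right)} = 20 + 6 = 26$)
$\left(f{\left(C{\left(-9,3 \right)},-27 \right)} + m{\left(-135,-102 \right)}\right) \left(-26328 - 238\right) = \left(26 + \left(-10 - 102\right)^{2}\right) \left(-26328 - 238\right) = \left(26 + \left(-112\right)^{2}\right) \left(-26566\right) = \left(26 + 12544\right) \left(-26566\right) = 12570 \left(-26566\right) = -333934620$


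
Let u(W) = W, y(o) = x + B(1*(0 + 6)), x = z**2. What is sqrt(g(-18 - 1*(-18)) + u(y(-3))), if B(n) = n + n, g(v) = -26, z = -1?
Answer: I*sqrt(13) ≈ 3.6056*I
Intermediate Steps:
x = 1 (x = (-1)**2 = 1)
B(n) = 2*n
y(o) = 13 (y(o) = 1 + 2*(1*(0 + 6)) = 1 + 2*(1*6) = 1 + 2*6 = 1 + 12 = 13)
sqrt(g(-18 - 1*(-18)) + u(y(-3))) = sqrt(-26 + 13) = sqrt(-13) = I*sqrt(13)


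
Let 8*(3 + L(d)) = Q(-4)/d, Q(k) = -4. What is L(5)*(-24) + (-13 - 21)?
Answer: 202/5 ≈ 40.400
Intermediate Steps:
L(d) = -3 - 1/(2*d) (L(d) = -3 + (-4/d)/8 = -3 - 1/(2*d))
L(5)*(-24) + (-13 - 21) = (-3 - ½/5)*(-24) + (-13 - 21) = (-3 - ½*⅕)*(-24) - 34 = (-3 - ⅒)*(-24) - 34 = -31/10*(-24) - 34 = 372/5 - 34 = 202/5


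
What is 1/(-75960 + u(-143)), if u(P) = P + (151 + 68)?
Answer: -1/75884 ≈ -1.3178e-5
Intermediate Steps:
u(P) = 219 + P (u(P) = P + 219 = 219 + P)
1/(-75960 + u(-143)) = 1/(-75960 + (219 - 143)) = 1/(-75960 + 76) = 1/(-75884) = -1/75884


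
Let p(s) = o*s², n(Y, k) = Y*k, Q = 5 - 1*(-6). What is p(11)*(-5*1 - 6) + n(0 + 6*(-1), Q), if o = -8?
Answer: 10582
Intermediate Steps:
Q = 11 (Q = 5 + 6 = 11)
p(s) = -8*s²
p(11)*(-5*1 - 6) + n(0 + 6*(-1), Q) = (-8*11²)*(-5*1 - 6) + (0 + 6*(-1))*11 = (-8*121)*(-5 - 6) + (0 - 6)*11 = -968*(-11) - 6*11 = 10648 - 66 = 10582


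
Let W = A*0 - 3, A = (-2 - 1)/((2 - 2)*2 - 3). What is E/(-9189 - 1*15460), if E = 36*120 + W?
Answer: -4317/24649 ≈ -0.17514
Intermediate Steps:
A = 1 (A = -3/(0*2 - 3) = -3/(0 - 3) = -3/(-3) = -3*(-⅓) = 1)
W = -3 (W = 1*0 - 3 = 0 - 3 = -3)
E = 4317 (E = 36*120 - 3 = 4320 - 3 = 4317)
E/(-9189 - 1*15460) = 4317/(-9189 - 1*15460) = 4317/(-9189 - 15460) = 4317/(-24649) = 4317*(-1/24649) = -4317/24649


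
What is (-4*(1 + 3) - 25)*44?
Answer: -1804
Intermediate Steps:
(-4*(1 + 3) - 25)*44 = (-4*4 - 25)*44 = (-16 - 25)*44 = -41*44 = -1804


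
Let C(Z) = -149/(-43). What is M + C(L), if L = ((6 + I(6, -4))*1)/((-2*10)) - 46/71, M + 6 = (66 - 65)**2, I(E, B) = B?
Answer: -66/43 ≈ -1.5349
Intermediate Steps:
M = -5 (M = -6 + (66 - 65)**2 = -6 + 1**2 = -6 + 1 = -5)
L = -531/710 (L = ((6 - 4)*1)/((-2*10)) - 46/71 = (2*1)/(-20) - 46*1/71 = 2*(-1/20) - 46/71 = -1/10 - 46/71 = -531/710 ≈ -0.74789)
C(Z) = 149/43 (C(Z) = -149*(-1/43) = 149/43)
M + C(L) = -5 + 149/43 = -66/43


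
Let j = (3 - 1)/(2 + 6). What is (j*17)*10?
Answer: 85/2 ≈ 42.500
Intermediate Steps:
j = ¼ (j = 2/8 = 2*(⅛) = ¼ ≈ 0.25000)
(j*17)*10 = ((¼)*17)*10 = (17/4)*10 = 85/2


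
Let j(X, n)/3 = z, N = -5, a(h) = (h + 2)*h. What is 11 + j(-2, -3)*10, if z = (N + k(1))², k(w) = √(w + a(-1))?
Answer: 761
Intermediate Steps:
a(h) = h*(2 + h) (a(h) = (2 + h)*h = h*(2 + h))
k(w) = √(-1 + w) (k(w) = √(w - (2 - 1)) = √(w - 1*1) = √(w - 1) = √(-1 + w))
z = 25 (z = (-5 + √(-1 + 1))² = (-5 + √0)² = (-5 + 0)² = (-5)² = 25)
j(X, n) = 75 (j(X, n) = 3*25 = 75)
11 + j(-2, -3)*10 = 11 + 75*10 = 11 + 750 = 761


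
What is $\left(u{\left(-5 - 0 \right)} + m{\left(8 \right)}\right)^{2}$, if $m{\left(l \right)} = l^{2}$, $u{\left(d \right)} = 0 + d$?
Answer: $3481$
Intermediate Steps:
$u{\left(d \right)} = d$
$\left(u{\left(-5 - 0 \right)} + m{\left(8 \right)}\right)^{2} = \left(\left(-5 - 0\right) + 8^{2}\right)^{2} = \left(\left(-5 + 0\right) + 64\right)^{2} = \left(-5 + 64\right)^{2} = 59^{2} = 3481$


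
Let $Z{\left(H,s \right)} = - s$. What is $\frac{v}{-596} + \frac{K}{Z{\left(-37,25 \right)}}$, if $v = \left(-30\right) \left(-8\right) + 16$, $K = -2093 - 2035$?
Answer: $\frac{613472}{3725} \approx 164.69$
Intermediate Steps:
$K = -4128$ ($K = -2093 - 2035 = -4128$)
$v = 256$ ($v = 240 + 16 = 256$)
$\frac{v}{-596} + \frac{K}{Z{\left(-37,25 \right)}} = \frac{256}{-596} - \frac{4128}{\left(-1\right) 25} = 256 \left(- \frac{1}{596}\right) - \frac{4128}{-25} = - \frac{64}{149} - - \frac{4128}{25} = - \frac{64}{149} + \frac{4128}{25} = \frac{613472}{3725}$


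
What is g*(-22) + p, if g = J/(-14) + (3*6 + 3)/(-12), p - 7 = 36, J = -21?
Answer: 97/2 ≈ 48.500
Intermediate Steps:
p = 43 (p = 7 + 36 = 43)
g = -1/4 (g = -21/(-14) + (3*6 + 3)/(-12) = -21*(-1/14) + (18 + 3)*(-1/12) = 3/2 + 21*(-1/12) = 3/2 - 7/4 = -1/4 ≈ -0.25000)
g*(-22) + p = -1/4*(-22) + 43 = 11/2 + 43 = 97/2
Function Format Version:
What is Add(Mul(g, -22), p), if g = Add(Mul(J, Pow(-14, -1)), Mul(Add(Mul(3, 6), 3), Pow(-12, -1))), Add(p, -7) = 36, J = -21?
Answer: Rational(97, 2) ≈ 48.500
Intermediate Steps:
p = 43 (p = Add(7, 36) = 43)
g = Rational(-1, 4) (g = Add(Mul(-21, Pow(-14, -1)), Mul(Add(Mul(3, 6), 3), Pow(-12, -1))) = Add(Mul(-21, Rational(-1, 14)), Mul(Add(18, 3), Rational(-1, 12))) = Add(Rational(3, 2), Mul(21, Rational(-1, 12))) = Add(Rational(3, 2), Rational(-7, 4)) = Rational(-1, 4) ≈ -0.25000)
Add(Mul(g, -22), p) = Add(Mul(Rational(-1, 4), -22), 43) = Add(Rational(11, 2), 43) = Rational(97, 2)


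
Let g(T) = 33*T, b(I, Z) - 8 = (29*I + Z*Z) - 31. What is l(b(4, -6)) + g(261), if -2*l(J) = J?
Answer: 17097/2 ≈ 8548.5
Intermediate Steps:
b(I, Z) = -23 + Z² + 29*I (b(I, Z) = 8 + ((29*I + Z*Z) - 31) = 8 + ((29*I + Z²) - 31) = 8 + ((Z² + 29*I) - 31) = 8 + (-31 + Z² + 29*I) = -23 + Z² + 29*I)
l(J) = -J/2
l(b(4, -6)) + g(261) = -(-23 + (-6)² + 29*4)/2 + 33*261 = -(-23 + 36 + 116)/2 + 8613 = -½*129 + 8613 = -129/2 + 8613 = 17097/2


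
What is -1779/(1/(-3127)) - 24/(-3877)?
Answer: 21567491265/3877 ≈ 5.5629e+6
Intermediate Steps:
-1779/(1/(-3127)) - 24/(-3877) = -1779/(-1/3127) - 24*(-1/3877) = -1779*(-3127) + 24/3877 = 5562933 + 24/3877 = 21567491265/3877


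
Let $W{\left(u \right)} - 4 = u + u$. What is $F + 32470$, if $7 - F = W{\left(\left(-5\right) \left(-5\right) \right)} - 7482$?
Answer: $39905$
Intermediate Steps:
$W{\left(u \right)} = 4 + 2 u$ ($W{\left(u \right)} = 4 + \left(u + u\right) = 4 + 2 u$)
$F = 7435$ ($F = 7 - \left(\left(4 + 2 \left(\left(-5\right) \left(-5\right)\right)\right) - 7482\right) = 7 - \left(\left(4 + 2 \cdot 25\right) - 7482\right) = 7 - \left(\left(4 + 50\right) - 7482\right) = 7 - \left(54 - 7482\right) = 7 - -7428 = 7 + 7428 = 7435$)
$F + 32470 = 7435 + 32470 = 39905$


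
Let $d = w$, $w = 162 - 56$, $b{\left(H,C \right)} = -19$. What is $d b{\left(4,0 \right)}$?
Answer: $-2014$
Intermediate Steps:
$w = 106$ ($w = 162 - 56 = 106$)
$d = 106$
$d b{\left(4,0 \right)} = 106 \left(-19\right) = -2014$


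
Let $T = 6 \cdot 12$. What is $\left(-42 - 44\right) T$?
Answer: $-6192$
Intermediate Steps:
$T = 72$
$\left(-42 - 44\right) T = \left(-42 - 44\right) 72 = \left(-86\right) 72 = -6192$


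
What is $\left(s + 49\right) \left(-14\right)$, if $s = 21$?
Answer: $-980$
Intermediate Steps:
$\left(s + 49\right) \left(-14\right) = \left(21 + 49\right) \left(-14\right) = 70 \left(-14\right) = -980$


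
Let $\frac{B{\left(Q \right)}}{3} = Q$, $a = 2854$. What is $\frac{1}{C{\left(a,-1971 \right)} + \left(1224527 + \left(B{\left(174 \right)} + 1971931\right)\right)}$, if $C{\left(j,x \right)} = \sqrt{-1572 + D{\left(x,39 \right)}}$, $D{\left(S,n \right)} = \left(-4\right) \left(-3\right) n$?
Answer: $\frac{266415}{851723426792} - \frac{i \sqrt{69}}{2555170280376} \approx 3.128 \cdot 10^{-7} - 3.2509 \cdot 10^{-12} i$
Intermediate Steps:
$B{\left(Q \right)} = 3 Q$
$D{\left(S,n \right)} = 12 n$
$C{\left(j,x \right)} = 4 i \sqrt{69}$ ($C{\left(j,x \right)} = \sqrt{-1572 + 12 \cdot 39} = \sqrt{-1572 + 468} = \sqrt{-1104} = 4 i \sqrt{69}$)
$\frac{1}{C{\left(a,-1971 \right)} + \left(1224527 + \left(B{\left(174 \right)} + 1971931\right)\right)} = \frac{1}{4 i \sqrt{69} + \left(1224527 + \left(3 \cdot 174 + 1971931\right)\right)} = \frac{1}{4 i \sqrt{69} + \left(1224527 + \left(522 + 1971931\right)\right)} = \frac{1}{4 i \sqrt{69} + \left(1224527 + 1972453\right)} = \frac{1}{4 i \sqrt{69} + 3196980} = \frac{1}{3196980 + 4 i \sqrt{69}}$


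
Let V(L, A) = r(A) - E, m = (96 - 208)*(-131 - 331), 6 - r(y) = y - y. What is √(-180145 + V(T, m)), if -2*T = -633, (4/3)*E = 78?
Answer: 7*I*√14710/2 ≈ 424.5*I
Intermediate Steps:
r(y) = 6 (r(y) = 6 - (y - y) = 6 - 1*0 = 6 + 0 = 6)
E = 117/2 (E = (¾)*78 = 117/2 ≈ 58.500)
T = 633/2 (T = -½*(-633) = 633/2 ≈ 316.50)
m = 51744 (m = -112*(-462) = 51744)
V(L, A) = -105/2 (V(L, A) = 6 - 1*117/2 = 6 - 117/2 = -105/2)
√(-180145 + V(T, m)) = √(-180145 - 105/2) = √(-360395/2) = 7*I*√14710/2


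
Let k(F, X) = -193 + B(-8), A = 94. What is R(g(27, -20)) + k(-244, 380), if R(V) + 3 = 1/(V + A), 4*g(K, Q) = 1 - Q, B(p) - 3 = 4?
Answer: -75029/397 ≈ -188.99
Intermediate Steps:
B(p) = 7 (B(p) = 3 + 4 = 7)
k(F, X) = -186 (k(F, X) = -193 + 7 = -186)
g(K, Q) = ¼ - Q/4 (g(K, Q) = (1 - Q)/4 = ¼ - Q/4)
R(V) = -3 + 1/(94 + V) (R(V) = -3 + 1/(V + 94) = -3 + 1/(94 + V))
R(g(27, -20)) + k(-244, 380) = (-281 - 3*(¼ - ¼*(-20)))/(94 + (¼ - ¼*(-20))) - 186 = (-281 - 3*(¼ + 5))/(94 + (¼ + 5)) - 186 = (-281 - 3*21/4)/(94 + 21/4) - 186 = (-281 - 63/4)/(397/4) - 186 = (4/397)*(-1187/4) - 186 = -1187/397 - 186 = -75029/397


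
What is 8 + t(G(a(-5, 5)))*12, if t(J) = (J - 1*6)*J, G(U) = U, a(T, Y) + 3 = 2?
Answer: 92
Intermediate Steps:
a(T, Y) = -1 (a(T, Y) = -3 + 2 = -1)
t(J) = J*(-6 + J) (t(J) = (J - 6)*J = (-6 + J)*J = J*(-6 + J))
8 + t(G(a(-5, 5)))*12 = 8 - (-6 - 1)*12 = 8 - 1*(-7)*12 = 8 + 7*12 = 8 + 84 = 92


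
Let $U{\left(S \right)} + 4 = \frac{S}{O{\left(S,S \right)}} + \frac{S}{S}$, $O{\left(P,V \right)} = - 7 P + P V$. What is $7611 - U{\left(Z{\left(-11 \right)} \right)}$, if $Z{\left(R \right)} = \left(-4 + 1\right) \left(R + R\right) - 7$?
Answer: $\frac{395927}{52} \approx 7614.0$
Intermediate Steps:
$Z{\left(R \right)} = -7 - 6 R$ ($Z{\left(R \right)} = - 3 \cdot 2 R - 7 = - 6 R - 7 = -7 - 6 R$)
$U{\left(S \right)} = -3 + \frac{1}{-7 + S}$ ($U{\left(S \right)} = -4 + \left(\frac{S}{S \left(-7 + S\right)} + \frac{S}{S}\right) = -4 + \left(S \frac{1}{S \left(-7 + S\right)} + 1\right) = -4 + \left(\frac{1}{-7 + S} + 1\right) = -4 + \left(1 + \frac{1}{-7 + S}\right) = -3 + \frac{1}{-7 + S}$)
$7611 - U{\left(Z{\left(-11 \right)} \right)} = 7611 - \frac{22 - 3 \left(-7 - -66\right)}{-7 - -59} = 7611 - \frac{22 - 3 \left(-7 + 66\right)}{-7 + \left(-7 + 66\right)} = 7611 - \frac{22 - 177}{-7 + 59} = 7611 - \frac{22 - 177}{52} = 7611 - \frac{1}{52} \left(-155\right) = 7611 - - \frac{155}{52} = 7611 + \frac{155}{52} = \frac{395927}{52}$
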